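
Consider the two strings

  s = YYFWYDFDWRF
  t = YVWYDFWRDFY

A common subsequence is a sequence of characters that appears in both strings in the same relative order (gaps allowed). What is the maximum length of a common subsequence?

Taking Y [1,1]; then W [4,3]; then Y [5,4]; then D [6,5]; then F [7,6]; then W [9,7]; then R [10,8]; then F [11,10] gives a common subsequence of length 8, and the DP table's final entry dp[11][11] is also 8, so no common subsequence is longer.

8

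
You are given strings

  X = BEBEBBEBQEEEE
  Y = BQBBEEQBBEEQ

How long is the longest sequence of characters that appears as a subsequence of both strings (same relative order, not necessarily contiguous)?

7

Taking B at X[1]=Y[4] → E at X[2]=Y[5] → E at X[4]=Y[6] → B at X[5]=Y[8] → B at X[6]=Y[9] → E at X[7]=Y[11] → Q at X[9]=Y[12] gives a common subsequence of length 7, and the DP table's final entry dp[13][12] is also 7, so no common subsequence is longer.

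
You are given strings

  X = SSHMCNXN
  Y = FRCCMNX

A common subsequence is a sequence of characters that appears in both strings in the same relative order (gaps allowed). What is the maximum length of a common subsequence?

One common subsequence of length 3: M (X #4, Y #5), N (X #6, Y #6), X (X #7, Y #7), and the DP table's final entry dp[8][7] is also 3, so no common subsequence is longer.

3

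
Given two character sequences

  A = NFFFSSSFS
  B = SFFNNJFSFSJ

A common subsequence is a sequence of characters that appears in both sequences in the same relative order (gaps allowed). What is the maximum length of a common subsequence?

Let dp[i][j] be the LCS length of the first i characters of A and the first j characters of B. dp[i][j] = dp[i-1][j-1]+1 when the i-th and j-th characters match, else max(dp[i-1][j], dp[i][j-1]).
    ·  S  F  F  N  N  J  F  S  F  S  J
 ·  0  0  0  0  0  0  0  0  0  0  0  0
 N  0  0  0  0  1  1  1  1  1  1  1  1
 F  0  0  1  1  1  1  1  2  2  2  2  2
 F  0  0  1  2  2  2  2  2  2  3  3  3
 F  0  0  1  2  2  2  2  3  3  3  3  3
 S  0  1  1  2  2  2  2  3  4  4  4  4
 S  0  1  1  2  2  2  2  3  4  4  5  5
 S  0  1  1  2  2  2  2  3  4  4  5  5
 F  0  1  2  2  2  2  2  3  4  5  5  5
 S  0  1  2  2  2  2  2  3  4  5  6  6
dp[9][11] = 6. One LCS (by backtracking along matches): FFFSFS.

6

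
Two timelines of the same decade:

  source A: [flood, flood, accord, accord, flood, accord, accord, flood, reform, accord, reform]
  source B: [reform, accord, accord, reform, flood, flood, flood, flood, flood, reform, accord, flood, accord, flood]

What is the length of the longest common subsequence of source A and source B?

Match flood at source A[1]=source B[8], flood at source A[2]=source B[9], accord at source A[4]=source B[11], flood at source A[5]=source B[12], accord at source A[7]=source B[13], flood at source A[8]=source B[14] — 6 events in the same relative order in both. dp[11][14] = 6 confirms this is the maximum.

6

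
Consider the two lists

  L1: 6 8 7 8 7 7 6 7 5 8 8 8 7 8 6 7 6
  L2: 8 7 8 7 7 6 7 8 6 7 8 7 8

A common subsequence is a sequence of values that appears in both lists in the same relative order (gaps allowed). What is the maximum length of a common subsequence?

11

Pick 8 at L1[2]=L2[1], 7 at L1[3]=L2[2], 8 at L1[4]=L2[3], 7 at L1[5]=L2[4], 7 at L1[6]=L2[5], 6 at L1[7]=L2[6], 7 at L1[8]=L2[7], 8 at L1[10]=L2[8], 8 at L1[12]=L2[11], 7 at L1[13]=L2[12], 8 at L1[14]=L2[13]; all 11 values appear in both, in order. dp[17][13] = 11 confirms this is the maximum.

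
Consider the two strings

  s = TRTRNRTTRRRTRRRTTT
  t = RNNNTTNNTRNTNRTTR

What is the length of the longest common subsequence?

Match T at s[1]=t[5], then T at s[3]=t[6], then N at s[5]=t[8], then T at s[8]=t[9], then R at s[9]=t[10], then T at s[12]=t[12], then R at s[15]=t[14], then T at s[16]=t[15], then T at s[17]=t[16] — 9 characters in the same relative order in both, and the DP table's final entry dp[18][17] is also 9, so no common subsequence is longer.

9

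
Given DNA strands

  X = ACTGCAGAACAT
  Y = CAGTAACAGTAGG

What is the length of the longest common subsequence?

One common subsequence of length 8: C at X[5]=Y[1], A at X[6]=Y[2], G at X[7]=Y[3], A at X[8]=Y[5], A at X[9]=Y[6], C at X[10]=Y[7], A at X[11]=Y[8], T at X[12]=Y[10], and the DP table's final entry dp[12][13] is also 8, so no common subsequence is longer.

8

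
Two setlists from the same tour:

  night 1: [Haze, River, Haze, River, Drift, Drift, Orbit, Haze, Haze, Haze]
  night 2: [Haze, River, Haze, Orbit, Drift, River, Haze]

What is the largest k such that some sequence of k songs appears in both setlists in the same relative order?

One common subsequence of length 5: Haze [1,1], River [2,2], Haze [3,3], River [4,6], Haze [10,7]. The LCS DP gives dp[10][7] = 5, so this is optimal.

5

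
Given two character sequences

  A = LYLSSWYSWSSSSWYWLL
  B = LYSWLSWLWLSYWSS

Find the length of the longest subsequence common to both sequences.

Taking L (A #1, B #1) → Y (A #2, B #2) → L (A #3, B #5) → S (A #4, B #6) → S (A #5, B #11) → Y (A #7, B #12) → W (A #9, B #13) → S (A #12, B #14) → S (A #13, B #15) gives a common subsequence of length 9. The LCS DP gives dp[18][15] = 9, so this is optimal.

9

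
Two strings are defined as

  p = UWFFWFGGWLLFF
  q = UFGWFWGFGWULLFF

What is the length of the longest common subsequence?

11

Pick U at p[1]=q[1]; then W at p[2]=q[4]; then F at p[4]=q[5]; then W at p[5]=q[6]; then F at p[6]=q[8]; then G at p[8]=q[9]; then W at p[9]=q[10]; then L at p[10]=q[12]; then L at p[11]=q[13]; then F at p[12]=q[14]; then F at p[13]=q[15]; all 11 characters appear in both, in order. Since dp[13][15] = 11, nothing longer is possible.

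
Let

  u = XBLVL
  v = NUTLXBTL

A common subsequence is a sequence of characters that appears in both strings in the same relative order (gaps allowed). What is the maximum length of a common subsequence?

Let dp[i][j] be the LCS length of the first i characters of u and the first j characters of v. dp[i][j] = dp[i-1][j-1]+1 when the i-th and j-th characters match, else max(dp[i-1][j], dp[i][j-1]).
    ·  N  U  T  L  X  B  T  L
 ·  0  0  0  0  0  0  0  0  0
 X  0  0  0  0  0  1  1  1  1
 B  0  0  0  0  0  1  2  2  2
 L  0  0  0  0  1  1  2  2  3
 V  0  0  0  0  1  1  2  2  3
 L  0  0  0  0  1  1  2  2  3
dp[5][8] = 3. One LCS (by backtracking along matches): XBL.

3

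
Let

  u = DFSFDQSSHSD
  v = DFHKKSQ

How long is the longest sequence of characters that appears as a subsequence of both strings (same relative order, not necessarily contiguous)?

4

Taking D (u #1, v #1); then F (u #2, v #2); then S (u #3, v #6); then Q (u #6, v #7) gives a common subsequence of length 4. The LCS DP gives dp[11][7] = 4, so this is optimal.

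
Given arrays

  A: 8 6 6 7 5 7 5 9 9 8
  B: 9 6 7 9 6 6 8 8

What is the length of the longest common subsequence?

4

Let dp[i][j] be the LCS length of the first i values of A and the first j values of B. dp[i][j] = dp[i-1][j-1]+1 when the i-th and j-th values match, else max(dp[i-1][j], dp[i][j-1]).
    ·  9  6  7  9  6  6  8  8
 ·  0  0  0  0  0  0  0  0  0
 8  0  0  0  0  0  0  0  1  1
 6  0  0  1  1  1  1  1  1  1
 6  0  0  1  1  1  2  2  2  2
 7  0  0  1  2  2  2  2  2  2
 5  0  0  1  2  2  2  2  2  2
 7  0  0  1  2  2  2  2  2  2
 5  0  0  1  2  2  2  2  2  2
 9  0  1  1  2  3  3  3  3  3
 9  0  1  1  2  3  3  3  3  3
 8  0  1  1  2  3  3  3  4  4
dp[10][8] = 4. One LCS (by backtracking along matches): 6, 7, 9, 8.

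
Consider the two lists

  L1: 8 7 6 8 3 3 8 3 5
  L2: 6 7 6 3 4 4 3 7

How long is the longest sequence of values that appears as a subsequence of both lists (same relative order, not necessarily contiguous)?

4

Pick 7 at L1[2]=L2[2] → 6 at L1[3]=L2[3] → 3 at L1[5]=L2[4] → 3 at L1[6]=L2[7]; all 4 values appear in both, in order, and the DP table's final entry dp[9][8] is also 4, so no common subsequence is longer.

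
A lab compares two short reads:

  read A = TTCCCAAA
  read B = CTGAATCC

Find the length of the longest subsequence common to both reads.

4

Let dp[i][j] be the LCS length of the first i bases of read A and the first j bases of read B. dp[i][j] = dp[i-1][j-1]+1 when the i-th and j-th bases match, else max(dp[i-1][j], dp[i][j-1]).
    ·  C  T  G  A  A  T  C  C
 ·  0  0  0  0  0  0  0  0  0
 T  0  0  1  1  1  1  1  1  1
 T  0  0  1  1  1  1  2  2  2
 C  0  1  1  1  1  1  2  3  3
 C  0  1  1  1  1  1  2  3  4
 C  0  1  1  1  1  1  2  3  4
 A  0  1  1  1  2  2  2  3  4
 A  0  1  1  1  2  3  3  3  4
 A  0  1  1  1  2  3  3  3  4
dp[8][8] = 4. One LCS (by backtracking along matches): TTCC.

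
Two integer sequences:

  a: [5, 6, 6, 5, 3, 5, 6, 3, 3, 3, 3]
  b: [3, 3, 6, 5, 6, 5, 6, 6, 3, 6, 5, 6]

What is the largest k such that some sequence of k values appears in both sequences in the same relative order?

Let dp[i][j] be the LCS length of the first i values of a and the first j values of b. dp[i][j] = dp[i-1][j-1]+1 when the i-th and j-th values match, else max(dp[i-1][j], dp[i][j-1]).
    ·  3  3  6  5  6  5  6  6  3  6  5  6
 ·  0  0  0  0  0  0  0  0  0  0  0  0  0
 5  0  0  0  0  1  1  1  1  1  1  1  1  1
 6  0  0  0  1  1  2  2  2  2  2  2  2  2
 6  0  0  0  1  1  2  2  3  3  3  3  3  3
 5  0  0  0  1  2  2  3  3  3  3  3  4  4
 3  0  1  1  1  2  2  3  3  3  4  4  4  4
 5  0  1  1  1  2  2  3  3  3  4  4  5  5
 6  0  1  1  2  2  3  3  4  4  4  5  5  6
 3  0  1  2  2  2  3  3  4  4  5  5  5  6
 3  0  1  2  2  2  3  3  4  4  5  5  5  6
 3  0  1  2  2  2  3  3  4  4  5  5  5  6
 3  0  1  2  2  2  3  3  4  4  5  5  5  6
dp[11][12] = 6. One LCS (by backtracking along matches): 5, 6, 6, 3, 5, 6.

6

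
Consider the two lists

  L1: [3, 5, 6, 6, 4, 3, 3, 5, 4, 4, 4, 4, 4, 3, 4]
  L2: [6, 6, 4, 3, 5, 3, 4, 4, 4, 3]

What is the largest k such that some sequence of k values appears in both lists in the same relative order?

9

Let dp[i][j] be the LCS length of the first i values of L1 and the first j values of L2. dp[i][j] = dp[i-1][j-1]+1 when the i-th and j-th values match, else max(dp[i-1][j], dp[i][j-1]).
    ·  6  6  4  3  5  3  4  4  4  3
 ·  0  0  0  0  0  0  0  0  0  0  0
 3  0  0  0  0  1  1  1  1  1  1  1
 5  0  0  0  0  1  2  2  2  2  2  2
 6  0  1  1  1  1  2  2  2  2  2  2
 6  0  1  2  2  2  2  2  2  2  2  2
 4  0  1  2  3  3  3  3  3  3  3  3
 3  0  1  2  3  4  4  4  4  4  4  4
 3  0  1  2  3  4  4  5  5  5  5  5
 5  0  1  2  3  4  5  5  5  5  5  5
 4  0  1  2  3  4  5  5  6  6  6  6
 4  0  1  2  3  4  5  5  6  7  7  7
 4  0  1  2  3  4  5  5  6  7  8  8
 4  0  1  2  3  4  5  5  6  7  8  8
 4  0  1  2  3  4  5  5  6  7  8  8
 3  0  1  2  3  4  5  6  6  7  8  9
 4  0  1  2  3  4  5  6  7  7  8  9
dp[15][10] = 9. One LCS (by backtracking along matches): 6, 6, 4, 3, 3, 4, 4, 4, 3.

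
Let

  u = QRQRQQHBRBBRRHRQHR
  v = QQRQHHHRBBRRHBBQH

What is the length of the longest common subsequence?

Match Q [1,1], then Q [3,2], then R [4,3], then Q [5,4], then H [7,7], then R [9,8], then B [10,9], then B [11,10], then R [12,11], then R [13,12], then H [14,13], then Q [16,16], then H [17,17] — 13 characters in the same relative order in both. The LCS DP gives dp[18][17] = 13, so this is optimal.

13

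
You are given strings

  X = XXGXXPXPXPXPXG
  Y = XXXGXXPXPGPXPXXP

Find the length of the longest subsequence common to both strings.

12

Taking X (X #1, Y #2); then X (X #2, Y #3); then G (X #3, Y #4); then X (X #4, Y #5); then X (X #5, Y #6); then P (X #6, Y #7); then X (X #7, Y #8); then P (X #8, Y #11); then X (X #9, Y #12); then P (X #10, Y #13); then X (X #11, Y #15); then P (X #12, Y #16) gives a common subsequence of length 12, and the DP table's final entry dp[14][16] is also 12, so no common subsequence is longer.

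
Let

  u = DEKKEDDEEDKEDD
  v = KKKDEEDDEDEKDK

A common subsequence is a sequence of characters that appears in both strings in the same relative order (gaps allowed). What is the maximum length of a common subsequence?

Match D at u[1]=v[4], then E at u[2]=v[5], then E at u[5]=v[6], then D at u[6]=v[7], then D at u[7]=v[8], then E at u[8]=v[9], then E at u[9]=v[11], then D at u[10]=v[13], then K at u[11]=v[14] — 9 characters in the same relative order in both. Since dp[14][14] = 9, nothing longer is possible.

9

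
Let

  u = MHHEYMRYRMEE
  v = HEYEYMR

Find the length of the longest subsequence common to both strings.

5

Pick H at u[2]=v[1] → E at u[4]=v[4] → Y at u[5]=v[5] → M at u[6]=v[6] → R at u[9]=v[7]; all 5 characters appear in both, in order. dp[12][7] = 5 confirms this is the maximum.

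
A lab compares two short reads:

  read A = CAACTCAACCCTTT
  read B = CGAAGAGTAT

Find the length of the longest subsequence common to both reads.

Taking C at read A[1]=read B[1] → A at read A[2]=read B[4] → A at read A[3]=read B[6] → T at read A[5]=read B[8] → A at read A[8]=read B[9] → T at read A[14]=read B[10] gives a common subsequence of length 6. dp[14][10] = 6 confirms this is the maximum.

6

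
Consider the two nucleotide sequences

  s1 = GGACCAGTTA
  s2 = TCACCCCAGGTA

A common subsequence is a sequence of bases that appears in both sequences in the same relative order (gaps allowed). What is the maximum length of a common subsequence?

7

Let dp[i][j] be the LCS length of the first i bases of s1 and the first j bases of s2. dp[i][j] = dp[i-1][j-1]+1 when the i-th and j-th bases match, else max(dp[i-1][j], dp[i][j-1]).
    ·  T  C  A  C  C  C  C  A  G  G  T  A
 ·  0  0  0  0  0  0  0  0  0  0  0  0  0
 G  0  0  0  0  0  0  0  0  0  1  1  1  1
 G  0  0  0  0  0  0  0  0  0  1  2  2  2
 A  0  0  0  1  1  1  1  1  1  1  2  2  3
 C  0  0  1  1  2  2  2  2  2  2  2  2  3
 C  0  0  1  1  2  3  3  3  3  3  3  3  3
 A  0  0  1  2  2  3  3  3  4  4  4  4  4
 G  0  0  1  2  2  3  3  3  4  5  5  5  5
 T  0  1  1  2  2  3  3  3  4  5  5  6  6
 T  0  1  1  2  2  3  3  3  4  5  5  6  6
 A  0  1  1  2  2  3  3  3  4  5  5  6  7
dp[10][12] = 7. One LCS (by backtracking along matches): ACCAGTA.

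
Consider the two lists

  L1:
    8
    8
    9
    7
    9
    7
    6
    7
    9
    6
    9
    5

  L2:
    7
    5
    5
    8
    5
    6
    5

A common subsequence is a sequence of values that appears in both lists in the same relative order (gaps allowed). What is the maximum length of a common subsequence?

3

Let dp[i][j] be the LCS length of the first i values of L1 and the first j values of L2. dp[i][j] = dp[i-1][j-1]+1 when the i-th and j-th values match, else max(dp[i-1][j], dp[i][j-1]).
    ·  7  5  5  8  5  6  5
 ·  0  0  0  0  0  0  0  0
 8  0  0  0  0  1  1  1  1
 8  0  0  0  0  1  1  1  1
 9  0  0  0  0  1  1  1  1
 7  0  1  1  1  1  1  1  1
 9  0  1  1  1  1  1  1  1
 7  0  1  1  1  1  1  1  1
 6  0  1  1  1  1  1  2  2
 7  0  1  1  1  1  1  2  2
 9  0  1  1  1  1  1  2  2
 6  0  1  1  1  1  1  2  2
 9  0  1  1  1  1  1  2  2
 5  0  1  2  2  2  2  2  3
dp[12][7] = 3. One LCS (by backtracking along matches): 8, 6, 5.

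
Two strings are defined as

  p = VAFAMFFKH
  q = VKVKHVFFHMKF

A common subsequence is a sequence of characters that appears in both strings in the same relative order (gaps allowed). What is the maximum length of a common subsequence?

Pick V (p #1, q #6) → F (p #3, q #8) → M (p #5, q #10) → F (p #7, q #12); all 4 characters appear in both, in order. Since dp[9][12] = 4, nothing longer is possible.

4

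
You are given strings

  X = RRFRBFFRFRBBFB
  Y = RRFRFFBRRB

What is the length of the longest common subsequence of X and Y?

9

Let dp[i][j] be the LCS length of the first i characters of X and the first j characters of Y. dp[i][j] = dp[i-1][j-1]+1 when the i-th and j-th characters match, else max(dp[i-1][j], dp[i][j-1]).
    ·  R  R  F  R  F  F  B  R  R  B
 ·  0  0  0  0  0  0  0  0  0  0  0
 R  0  1  1  1  1  1  1  1  1  1  1
 R  0  1  2  2  2  2  2  2  2  2  2
 F  0  1  2  3  3  3  3  3  3  3  3
 R  0  1  2  3  4  4  4  4  4  4  4
 B  0  1  2  3  4  4  4  5  5  5  5
 F  0  1  2  3  4  5  5  5  5  5  5
 F  0  1  2  3  4  5  6  6  6  6  6
 R  0  1  2  3  4  5  6  6  7  7  7
 F  0  1  2  3  4  5  6  6  7  7  7
 R  0  1  2  3  4  5  6  6  7  8  8
 B  0  1  2  3  4  5  6  7  7  8  9
 B  0  1  2  3  4  5  6  7  7  8  9
 F  0  1  2  3  4  5  6  7  7  8  9
 B  0  1  2  3  4  5  6  7  7  8  9
dp[14][10] = 9. One LCS (by backtracking along matches): RRFRFFRRB.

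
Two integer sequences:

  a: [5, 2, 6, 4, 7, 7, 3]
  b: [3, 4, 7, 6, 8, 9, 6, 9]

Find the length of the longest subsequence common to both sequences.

2

Let dp[i][j] be the LCS length of the first i values of a and the first j values of b. dp[i][j] = dp[i-1][j-1]+1 when the i-th and j-th values match, else max(dp[i-1][j], dp[i][j-1]).
    ·  3  4  7  6  8  9  6  9
 ·  0  0  0  0  0  0  0  0  0
 5  0  0  0  0  0  0  0  0  0
 2  0  0  0  0  0  0  0  0  0
 6  0  0  0  0  1  1  1  1  1
 4  0  0  1  1  1  1  1  1  1
 7  0  0  1  2  2  2  2  2  2
 7  0  0  1  2  2  2  2  2  2
 3  0  1  1  2  2  2  2  2  2
dp[7][8] = 2. One LCS (by backtracking along matches): 4, 7.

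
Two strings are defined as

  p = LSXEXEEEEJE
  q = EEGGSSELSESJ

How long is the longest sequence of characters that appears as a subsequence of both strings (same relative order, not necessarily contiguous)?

5

Taking E (p #4, q #1), E (p #6, q #2), E (p #7, q #7), E (p #8, q #10), J (p #10, q #12) gives a common subsequence of length 5. The LCS DP gives dp[11][12] = 5, so this is optimal.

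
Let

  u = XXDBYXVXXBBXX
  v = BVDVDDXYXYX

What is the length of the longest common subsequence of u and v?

Match D at u[3]=v[3], V at u[7]=v[4], X at u[8]=v[7], X at u[9]=v[9], X at u[13]=v[11] — 5 characters in the same relative order in both. Since dp[13][11] = 5, nothing longer is possible.

5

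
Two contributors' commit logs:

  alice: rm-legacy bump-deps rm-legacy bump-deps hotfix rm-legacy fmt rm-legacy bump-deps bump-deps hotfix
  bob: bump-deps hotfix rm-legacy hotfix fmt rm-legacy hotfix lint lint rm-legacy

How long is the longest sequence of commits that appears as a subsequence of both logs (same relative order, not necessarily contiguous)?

6

Match bump-deps at alice[2]=bob[1] → rm-legacy at alice[3]=bob[3] → hotfix at alice[5]=bob[4] → fmt at alice[7]=bob[5] → rm-legacy at alice[8]=bob[6] → hotfix at alice[11]=bob[7] — 6 commits in the same relative order in both. Since dp[11][10] = 6, nothing longer is possible.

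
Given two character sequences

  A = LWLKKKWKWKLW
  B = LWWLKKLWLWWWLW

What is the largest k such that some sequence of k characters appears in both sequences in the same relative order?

Taking L (A #1, B #1), W (A #2, B #3), L (A #3, B #4), K (A #4, B #5), K (A #5, B #6), W (A #7, B #11), W (A #9, B #12), L (A #11, B #13), W (A #12, B #14) gives a common subsequence of length 9. Since dp[12][14] = 9, nothing longer is possible.

9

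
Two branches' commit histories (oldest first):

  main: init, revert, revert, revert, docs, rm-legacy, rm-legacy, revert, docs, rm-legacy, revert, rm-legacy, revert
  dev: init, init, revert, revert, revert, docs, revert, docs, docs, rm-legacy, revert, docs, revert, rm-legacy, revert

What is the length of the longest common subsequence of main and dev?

11

Taking init (main #1, dev #2) → revert (main #2, dev #4) → revert (main #3, dev #5) → revert (main #4, dev #7) → docs (main #5, dev #9) → rm-legacy (main #7, dev #10) → revert (main #8, dev #11) → docs (main #9, dev #12) → revert (main #11, dev #13) → rm-legacy (main #12, dev #14) → revert (main #13, dev #15) gives a common subsequence of length 11. The LCS DP gives dp[13][15] = 11, so this is optimal.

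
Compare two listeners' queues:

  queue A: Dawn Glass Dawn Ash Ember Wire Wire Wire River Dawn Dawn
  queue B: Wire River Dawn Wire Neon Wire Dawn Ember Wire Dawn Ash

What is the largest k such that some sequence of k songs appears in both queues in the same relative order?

Pick Dawn at queue A[1]=queue B[3], Dawn at queue A[3]=queue B[7], Ember at queue A[5]=queue B[8], Wire at queue A[8]=queue B[9], Dawn at queue A[10]=queue B[10]; all 5 songs appear in both, in order. dp[11][11] = 5 confirms this is the maximum.

5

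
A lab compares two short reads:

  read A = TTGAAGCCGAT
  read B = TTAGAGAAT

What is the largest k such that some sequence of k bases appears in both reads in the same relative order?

Let dp[i][j] be the LCS length of the first i bases of read A and the first j bases of read B. dp[i][j] = dp[i-1][j-1]+1 when the i-th and j-th bases match, else max(dp[i-1][j], dp[i][j-1]).
    ·  T  T  A  G  A  G  A  A  T
 ·  0  0  0  0  0  0  0  0  0  0
 T  0  1  1  1  1  1  1  1  1  1
 T  0  1  2  2  2  2  2  2  2  2
 G  0  1  2  2  3  3  3  3  3  3
 A  0  1  2  3  3  4  4  4  4  4
 A  0  1  2  3  3  4  4  5  5  5
 G  0  1  2  3  4  4  5  5  5  5
 C  0  1  2  3  4  4  5  5  5  5
 C  0  1  2  3  4  4  5  5  5  5
 G  0  1  2  3  4  4  5  5  5  5
 A  0  1  2  3  4  5  5  6  6  6
 T  0  1  2  3  4  5  5  6  6  7
dp[11][9] = 7. One LCS (by backtracking along matches): TTGAAAT.

7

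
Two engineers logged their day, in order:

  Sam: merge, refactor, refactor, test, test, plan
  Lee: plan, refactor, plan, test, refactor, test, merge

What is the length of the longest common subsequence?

Taking refactor at Sam[2]=Lee[2], refactor at Sam[3]=Lee[5], test at Sam[4]=Lee[6] gives a common subsequence of length 3. The LCS DP gives dp[6][7] = 3, so this is optimal.

3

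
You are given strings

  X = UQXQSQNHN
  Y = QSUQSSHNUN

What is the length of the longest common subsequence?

Let dp[i][j] be the LCS length of the first i characters of X and the first j characters of Y. dp[i][j] = dp[i-1][j-1]+1 when the i-th and j-th characters match, else max(dp[i-1][j], dp[i][j-1]).
    ·  Q  S  U  Q  S  S  H  N  U  N
 ·  0  0  0  0  0  0  0  0  0  0  0
 U  0  0  0  1  1  1  1  1  1  1  1
 Q  0  1  1  1  2  2  2  2  2  2  2
 X  0  1  1  1  2  2  2  2  2  2  2
 Q  0  1  1  1  2  2  2  2  2  2  2
 S  0  1  2  2  2  3  3  3  3  3  3
 Q  0  1  2  2  3  3  3  3  3  3  3
 N  0  1  2  2  3  3  3  3  4  4  4
 H  0  1  2  2  3  3  3  4  4  4  4
 N  0  1  2  2  3  3  3  4  5  5  5
dp[9][10] = 5. One LCS (by backtracking along matches): UQSNN.

5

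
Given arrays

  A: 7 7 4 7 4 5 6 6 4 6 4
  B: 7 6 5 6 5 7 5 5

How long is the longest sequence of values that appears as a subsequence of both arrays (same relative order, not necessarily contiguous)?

One common subsequence of length 3: 7 at A[1]=B[1], 7 at A[2]=B[6], 5 at A[6]=B[8]. dp[11][8] = 3 confirms this is the maximum.

3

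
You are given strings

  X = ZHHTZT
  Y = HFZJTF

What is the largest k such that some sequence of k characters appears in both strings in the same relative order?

Let dp[i][j] be the LCS length of the first i characters of X and the first j characters of Y. dp[i][j] = dp[i-1][j-1]+1 when the i-th and j-th characters match, else max(dp[i-1][j], dp[i][j-1]).
    ·  H  F  Z  J  T  F
 ·  0  0  0  0  0  0  0
 Z  0  0  0  1  1  1  1
 H  0  1  1  1  1  1  1
 H  0  1  1  1  1  1  1
 T  0  1  1  1  1  2  2
 Z  0  1  1  2  2  2  2
 T  0  1  1  2  2  3  3
dp[6][6] = 3. One LCS (by backtracking along matches): HZT.

3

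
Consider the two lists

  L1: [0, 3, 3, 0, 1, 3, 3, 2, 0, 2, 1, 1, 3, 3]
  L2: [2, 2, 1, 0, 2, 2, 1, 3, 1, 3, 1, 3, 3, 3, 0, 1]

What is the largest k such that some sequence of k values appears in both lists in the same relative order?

One common subsequence of length 8: 0 [1,4], 3 [2,8], 3 [3,10], 1 [5,11], 3 [6,13], 3 [7,14], 0 [9,15], 1 [12,16], and the DP table's final entry dp[14][16] is also 8, so no common subsequence is longer.

8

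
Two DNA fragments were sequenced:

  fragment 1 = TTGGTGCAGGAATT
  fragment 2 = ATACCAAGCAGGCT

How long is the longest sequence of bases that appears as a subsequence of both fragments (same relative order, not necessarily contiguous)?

Pick T (fragment 1 #1, fragment 2 #2), then G (fragment 1 #6, fragment 2 #8), then C (fragment 1 #7, fragment 2 #9), then A (fragment 1 #8, fragment 2 #10), then G (fragment 1 #9, fragment 2 #11), then G (fragment 1 #10, fragment 2 #12), then T (fragment 1 #14, fragment 2 #14); all 7 bases appear in both, in order. The LCS DP gives dp[14][14] = 7, so this is optimal.

7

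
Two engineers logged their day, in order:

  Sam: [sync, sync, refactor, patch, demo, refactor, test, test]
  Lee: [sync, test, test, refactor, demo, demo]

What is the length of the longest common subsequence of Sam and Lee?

3

Taking sync (Sam #1, Lee #1), then refactor (Sam #3, Lee #4), then demo (Sam #5, Lee #6) gives a common subsequence of length 3. The LCS DP gives dp[8][6] = 3, so this is optimal.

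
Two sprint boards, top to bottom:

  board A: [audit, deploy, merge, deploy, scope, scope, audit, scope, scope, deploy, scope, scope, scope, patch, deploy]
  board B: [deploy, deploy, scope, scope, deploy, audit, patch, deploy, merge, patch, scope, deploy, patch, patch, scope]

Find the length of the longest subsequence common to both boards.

Pick deploy at board A[2]=board B[1], then deploy at board A[4]=board B[2], then scope at board A[5]=board B[3], then scope at board A[6]=board B[4], then audit at board A[7]=board B[6], then scope at board A[9]=board B[11], then deploy at board A[10]=board B[12], then scope at board A[13]=board B[15]; all 8 tasks appear in both, in order, and the DP table's final entry dp[15][15] is also 8, so no common subsequence is longer.

8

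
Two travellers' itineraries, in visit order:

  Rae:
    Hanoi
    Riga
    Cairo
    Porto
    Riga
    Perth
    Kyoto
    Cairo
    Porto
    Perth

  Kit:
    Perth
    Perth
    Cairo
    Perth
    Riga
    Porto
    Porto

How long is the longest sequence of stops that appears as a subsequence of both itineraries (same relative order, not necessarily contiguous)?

Taking Riga at Rae[2]=Kit[5], Porto at Rae[4]=Kit[6], Porto at Rae[9]=Kit[7] gives a common subsequence of length 3, and the DP table's final entry dp[10][7] is also 3, so no common subsequence is longer.

3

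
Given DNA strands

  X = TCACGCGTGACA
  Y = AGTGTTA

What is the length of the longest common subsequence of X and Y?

5

Let dp[i][j] be the LCS length of the first i bases of X and the first j bases of Y. dp[i][j] = dp[i-1][j-1]+1 when the i-th and j-th bases match, else max(dp[i-1][j], dp[i][j-1]).
    ·  A  G  T  G  T  T  A
 ·  0  0  0  0  0  0  0  0
 T  0  0  0  1  1  1  1  1
 C  0  0  0  1  1  1  1  1
 A  0  1  1  1  1  1  1  2
 C  0  1  1  1  1  1  1  2
 G  0  1  2  2  2  2  2  2
 C  0  1  2  2  2  2  2  2
 G  0  1  2  2  3  3  3  3
 T  0  1  2  3  3  4  4  4
 G  0  1  2  3  4  4  4  4
 A  0  1  2  3  4  4  4  5
 C  0  1  2  3  4  4  4  5
 A  0  1  2  3  4  4  4  5
dp[12][7] = 5. One LCS (by backtracking along matches): AGGTA.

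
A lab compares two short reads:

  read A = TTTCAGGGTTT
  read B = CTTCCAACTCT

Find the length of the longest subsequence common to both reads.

6

One common subsequence of length 6: T (read A #1, read B #2); then T (read A #2, read B #3); then C (read A #4, read B #5); then A (read A #5, read B #7); then T (read A #9, read B #9); then T (read A #11, read B #11). The LCS DP gives dp[11][11] = 6, so this is optimal.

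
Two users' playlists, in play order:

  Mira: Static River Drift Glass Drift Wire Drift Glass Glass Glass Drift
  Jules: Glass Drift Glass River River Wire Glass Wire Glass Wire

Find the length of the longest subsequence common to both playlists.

5

Match Drift (Mira #3, Jules #2), then Glass (Mira #4, Jules #3), then Wire (Mira #6, Jules #6), then Glass (Mira #8, Jules #7), then Glass (Mira #9, Jules #9) — 5 songs in the same relative order in both. The LCS DP gives dp[11][10] = 5, so this is optimal.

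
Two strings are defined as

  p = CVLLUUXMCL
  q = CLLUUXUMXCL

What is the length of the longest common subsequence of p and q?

9

Taking C at p[1]=q[1] → L at p[3]=q[2] → L at p[4]=q[3] → U at p[5]=q[4] → U at p[6]=q[5] → X at p[7]=q[6] → M at p[8]=q[8] → C at p[9]=q[10] → L at p[10]=q[11] gives a common subsequence of length 9. dp[10][11] = 9 confirms this is the maximum.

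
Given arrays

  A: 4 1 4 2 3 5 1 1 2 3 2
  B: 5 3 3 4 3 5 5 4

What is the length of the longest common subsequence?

3

Let dp[i][j] be the LCS length of the first i values of A and the first j values of B. dp[i][j] = dp[i-1][j-1]+1 when the i-th and j-th values match, else max(dp[i-1][j], dp[i][j-1]).
    ·  5  3  3  4  3  5  5  4
 ·  0  0  0  0  0  0  0  0  0
 4  0  0  0  0  1  1  1  1  1
 1  0  0  0  0  1  1  1  1  1
 4  0  0  0  0  1  1  1  1  2
 2  0  0  0  0  1  1  1  1  2
 3  0  0  1  1  1  2  2  2  2
 5  0  1  1  1  1  2  3  3  3
 1  0  1  1  1  1  2  3  3  3
 1  0  1  1  1  1  2  3  3  3
 2  0  1  1  1  1  2  3  3  3
 3  0  1  2  2  2  2  3  3  3
 2  0  1  2  2  2  2  3  3  3
dp[11][8] = 3. One LCS (by backtracking along matches): 4, 3, 5.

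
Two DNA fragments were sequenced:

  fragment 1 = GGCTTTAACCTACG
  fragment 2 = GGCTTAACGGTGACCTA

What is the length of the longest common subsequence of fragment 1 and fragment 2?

11

Pick G at fragment 1[1]=fragment 2[1], then G at fragment 1[2]=fragment 2[2], then C at fragment 1[3]=fragment 2[3], then T at fragment 1[4]=fragment 2[4], then T at fragment 1[5]=fragment 2[5], then T at fragment 1[6]=fragment 2[11], then A at fragment 1[8]=fragment 2[13], then C at fragment 1[9]=fragment 2[14], then C at fragment 1[10]=fragment 2[15], then T at fragment 1[11]=fragment 2[16], then A at fragment 1[12]=fragment 2[17]; all 11 bases appear in both, in order. The LCS DP gives dp[14][17] = 11, so this is optimal.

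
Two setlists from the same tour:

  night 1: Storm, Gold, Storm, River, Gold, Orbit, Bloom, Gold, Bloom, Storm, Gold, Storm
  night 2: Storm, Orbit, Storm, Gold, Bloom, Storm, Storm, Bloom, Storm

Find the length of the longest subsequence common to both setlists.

6

Pick Storm [1,1] → Storm [3,3] → Gold [5,4] → Bloom [7,5] → Bloom [9,8] → Storm [12,9]; all 6 songs appear in both, in order. Since dp[12][9] = 6, nothing longer is possible.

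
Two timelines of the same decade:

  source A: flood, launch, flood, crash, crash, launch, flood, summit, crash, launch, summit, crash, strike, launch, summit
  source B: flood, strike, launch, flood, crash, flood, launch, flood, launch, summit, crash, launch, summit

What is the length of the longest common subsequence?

11

Taking flood at source A[1]=source B[1], launch at source A[2]=source B[3], flood at source A[3]=source B[4], crash at source A[4]=source B[5], launch at source A[6]=source B[7], flood at source A[7]=source B[8], launch at source A[10]=source B[9], summit at source A[11]=source B[10], crash at source A[12]=source B[11], launch at source A[14]=source B[12], summit at source A[15]=source B[13] gives a common subsequence of length 11, and the DP table's final entry dp[15][13] is also 11, so no common subsequence is longer.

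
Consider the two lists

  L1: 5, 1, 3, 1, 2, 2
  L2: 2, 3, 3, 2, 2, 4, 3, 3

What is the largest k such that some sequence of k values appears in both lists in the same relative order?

Let dp[i][j] be the LCS length of the first i values of L1 and the first j values of L2. dp[i][j] = dp[i-1][j-1]+1 when the i-th and j-th values match, else max(dp[i-1][j], dp[i][j-1]).
    ·  2  3  3  2  2  4  3  3
 ·  0  0  0  0  0  0  0  0  0
 5  0  0  0  0  0  0  0  0  0
 1  0  0  0  0  0  0  0  0  0
 3  0  0  1  1  1  1  1  1  1
 1  0  0  1  1  1  1  1  1  1
 2  0  1  1  1  2  2  2  2  2
 2  0  1  1  1  2  3  3  3  3
dp[6][8] = 3. One LCS (by backtracking along matches): 3, 2, 2.

3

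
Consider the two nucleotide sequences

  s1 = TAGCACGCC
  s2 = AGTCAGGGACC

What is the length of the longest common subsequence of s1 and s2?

7

One common subsequence of length 7: A (s1 #2, s2 #1); then G (s1 #3, s2 #2); then C (s1 #4, s2 #4); then A (s1 #5, s2 #5); then G (s1 #7, s2 #8); then C (s1 #8, s2 #10); then C (s1 #9, s2 #11). dp[9][11] = 7 confirms this is the maximum.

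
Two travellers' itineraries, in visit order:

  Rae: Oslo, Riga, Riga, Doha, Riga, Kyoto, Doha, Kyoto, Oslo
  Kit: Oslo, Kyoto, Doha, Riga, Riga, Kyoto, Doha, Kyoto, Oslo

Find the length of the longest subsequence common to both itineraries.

Match Oslo (Rae #1, Kit #1); then Riga (Rae #3, Kit #4); then Riga (Rae #5, Kit #5); then Kyoto (Rae #6, Kit #6); then Doha (Rae #7, Kit #7); then Kyoto (Rae #8, Kit #8); then Oslo (Rae #9, Kit #9) — 7 stops in the same relative order in both. dp[9][9] = 7 confirms this is the maximum.

7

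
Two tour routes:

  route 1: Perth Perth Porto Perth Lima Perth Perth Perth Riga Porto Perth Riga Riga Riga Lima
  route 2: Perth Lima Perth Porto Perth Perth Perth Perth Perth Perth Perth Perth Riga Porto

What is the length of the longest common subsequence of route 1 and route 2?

Match Perth [1,1], Perth [2,3], Porto [3,4], Perth [4,9], Perth [6,10], Perth [7,11], Perth [8,12], Riga [9,13], Porto [10,14] — 9 stops in the same relative order in both. dp[15][14] = 9 confirms this is the maximum.

9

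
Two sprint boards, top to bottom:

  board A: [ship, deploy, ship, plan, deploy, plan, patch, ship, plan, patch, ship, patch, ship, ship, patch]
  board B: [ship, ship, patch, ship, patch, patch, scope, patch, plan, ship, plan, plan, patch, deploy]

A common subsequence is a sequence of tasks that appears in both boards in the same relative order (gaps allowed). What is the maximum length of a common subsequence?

Taking ship at board A[1]=board B[1], then ship at board A[3]=board B[2], then patch at board A[7]=board B[3], then ship at board A[8]=board B[4], then patch at board A[10]=board B[6], then patch at board A[12]=board B[8], then ship at board A[13]=board B[10], then patch at board A[15]=board B[13] gives a common subsequence of length 8. The LCS DP gives dp[15][14] = 8, so this is optimal.

8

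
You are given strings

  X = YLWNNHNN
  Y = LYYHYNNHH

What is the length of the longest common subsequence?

4

Let dp[i][j] be the LCS length of the first i characters of X and the first j characters of Y. dp[i][j] = dp[i-1][j-1]+1 when the i-th and j-th characters match, else max(dp[i-1][j], dp[i][j-1]).
    ·  L  Y  Y  H  Y  N  N  H  H
 ·  0  0  0  0  0  0  0  0  0  0
 Y  0  0  1  1  1  1  1  1  1  1
 L  0  1  1  1  1  1  1  1  1  1
 W  0  1  1  1  1  1  1  1  1  1
 N  0  1  1  1  1  1  2  2  2  2
 N  0  1  1  1  1  1  2  3  3  3
 H  0  1  1  1  2  2  2  3  4  4
 N  0  1  1  1  2  2  3  3  4  4
 N  0  1  1  1  2  2  3  4  4  4
dp[8][9] = 4. One LCS (by backtracking along matches): YNNH.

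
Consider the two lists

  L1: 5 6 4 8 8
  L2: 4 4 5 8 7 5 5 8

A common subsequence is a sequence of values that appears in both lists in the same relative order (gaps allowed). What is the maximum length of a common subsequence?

Let dp[i][j] be the LCS length of the first i values of L1 and the first j values of L2. dp[i][j] = dp[i-1][j-1]+1 when the i-th and j-th values match, else max(dp[i-1][j], dp[i][j-1]).
    ·  4  4  5  8  7  5  5  8
 ·  0  0  0  0  0  0  0  0  0
 5  0  0  0  1  1  1  1  1  1
 6  0  0  0  1  1  1  1  1  1
 4  0  1  1  1  1  1  1  1  1
 8  0  1  1  1  2  2  2  2  2
 8  0  1  1  1  2  2  2  2  3
dp[5][8] = 3. One LCS (by backtracking along matches): 5, 8, 8.

3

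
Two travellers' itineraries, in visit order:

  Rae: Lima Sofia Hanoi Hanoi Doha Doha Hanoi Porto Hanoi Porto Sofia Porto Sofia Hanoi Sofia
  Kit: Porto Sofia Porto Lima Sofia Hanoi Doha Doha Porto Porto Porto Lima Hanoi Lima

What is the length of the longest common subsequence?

Taking Lima at Rae[1]=Kit[4], then Sofia at Rae[2]=Kit[5], then Hanoi at Rae[4]=Kit[6], then Doha at Rae[5]=Kit[7], then Doha at Rae[6]=Kit[8], then Porto at Rae[8]=Kit[9], then Porto at Rae[10]=Kit[10], then Porto at Rae[12]=Kit[11], then Hanoi at Rae[14]=Kit[13] gives a common subsequence of length 9. Since dp[15][14] = 9, nothing longer is possible.

9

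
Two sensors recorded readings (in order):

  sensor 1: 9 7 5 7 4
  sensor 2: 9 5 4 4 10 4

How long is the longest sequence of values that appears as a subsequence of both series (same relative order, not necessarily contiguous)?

One common subsequence of length 3: 9 (sensor 1 #1, sensor 2 #1) → 5 (sensor 1 #3, sensor 2 #2) → 4 (sensor 1 #5, sensor 2 #6). The LCS DP gives dp[5][6] = 3, so this is optimal.

3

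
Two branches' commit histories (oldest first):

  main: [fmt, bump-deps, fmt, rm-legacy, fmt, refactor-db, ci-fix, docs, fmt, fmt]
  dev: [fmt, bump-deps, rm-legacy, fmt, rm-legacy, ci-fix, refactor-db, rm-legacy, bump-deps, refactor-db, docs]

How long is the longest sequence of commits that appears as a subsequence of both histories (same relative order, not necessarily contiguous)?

One common subsequence of length 6: fmt at main[1]=dev[1], bump-deps at main[2]=dev[2], fmt at main[3]=dev[4], rm-legacy at main[4]=dev[8], refactor-db at main[6]=dev[10], docs at main[8]=dev[11]. The LCS DP gives dp[10][11] = 6, so this is optimal.

6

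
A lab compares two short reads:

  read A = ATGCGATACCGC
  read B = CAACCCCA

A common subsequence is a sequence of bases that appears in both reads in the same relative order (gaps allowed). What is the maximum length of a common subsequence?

6

Match C [4,1], then A [6,2], then A [8,3], then C [9,5], then C [10,6], then C [12,7] — 6 bases in the same relative order in both. The LCS DP gives dp[12][8] = 6, so this is optimal.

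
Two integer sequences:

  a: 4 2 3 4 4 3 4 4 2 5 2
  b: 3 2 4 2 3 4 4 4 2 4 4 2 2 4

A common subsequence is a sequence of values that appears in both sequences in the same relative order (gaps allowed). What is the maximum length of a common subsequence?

One common subsequence of length 9: 4 (a #1, b #3), 2 (a #2, b #4), 3 (a #3, b #5), 4 (a #4, b #7), 4 (a #5, b #8), 4 (a #7, b #10), 4 (a #8, b #11), 2 (a #9, b #12), 2 (a #11, b #13). Since dp[11][14] = 9, nothing longer is possible.

9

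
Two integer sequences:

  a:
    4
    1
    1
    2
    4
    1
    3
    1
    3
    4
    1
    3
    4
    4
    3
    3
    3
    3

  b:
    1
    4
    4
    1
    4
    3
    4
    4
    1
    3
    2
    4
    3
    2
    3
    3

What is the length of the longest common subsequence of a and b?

11

Match 4 at a[1]=b[3]; then 1 at a[3]=b[4]; then 4 at a[5]=b[5]; then 3 at a[7]=b[6]; then 4 at a[10]=b[8]; then 1 at a[11]=b[9]; then 3 at a[12]=b[10]; then 4 at a[14]=b[12]; then 3 at a[15]=b[13]; then 3 at a[17]=b[15]; then 3 at a[18]=b[16] — 11 values in the same relative order in both. Since dp[18][16] = 11, nothing longer is possible.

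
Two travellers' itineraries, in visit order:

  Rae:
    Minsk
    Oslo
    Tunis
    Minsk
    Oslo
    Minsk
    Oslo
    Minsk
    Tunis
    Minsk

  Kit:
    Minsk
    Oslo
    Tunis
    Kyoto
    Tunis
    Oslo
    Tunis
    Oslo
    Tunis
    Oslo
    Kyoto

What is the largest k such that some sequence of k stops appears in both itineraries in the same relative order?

6

One common subsequence of length 6: Minsk [1,1], then Oslo [2,2], then Tunis [3,5], then Oslo [5,6], then Oslo [7,8], then Tunis [9,9]. The LCS DP gives dp[10][11] = 6, so this is optimal.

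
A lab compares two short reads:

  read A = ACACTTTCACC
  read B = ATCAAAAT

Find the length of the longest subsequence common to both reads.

4

Let dp[i][j] be the LCS length of the first i bases of read A and the first j bases of read B. dp[i][j] = dp[i-1][j-1]+1 when the i-th and j-th bases match, else max(dp[i-1][j], dp[i][j-1]).
    ·  A  T  C  A  A  A  A  T
 ·  0  0  0  0  0  0  0  0  0
 A  0  1  1  1  1  1  1  1  1
 C  0  1  1  2  2  2  2  2  2
 A  0  1  1  2  3  3  3  3  3
 C  0  1  1  2  3  3  3  3  3
 T  0  1  2  2  3  3  3  3  4
 T  0  1  2  2  3  3  3  3  4
 T  0  1  2  2  3  3  3  3  4
 C  0  1  2  3  3  3  3  3  4
 A  0  1  2  3  4  4  4  4  4
 C  0  1  2  3  4  4  4  4  4
 C  0  1  2  3  4  4  4  4  4
dp[11][8] = 4. One LCS (by backtracking along matches): ACAT.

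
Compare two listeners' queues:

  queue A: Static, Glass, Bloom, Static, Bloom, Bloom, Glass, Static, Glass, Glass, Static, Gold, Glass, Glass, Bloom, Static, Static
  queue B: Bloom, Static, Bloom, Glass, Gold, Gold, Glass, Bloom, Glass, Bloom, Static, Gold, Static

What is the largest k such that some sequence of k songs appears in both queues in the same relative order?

10

Pick Bloom [3,1], then Static [4,2], then Bloom [6,3], then Glass [7,4], then Gold [12,6], then Glass [13,7], then Glass [14,9], then Bloom [15,10], then Static [16,11], then Static [17,13]; all 10 songs appear in both, in order, and the DP table's final entry dp[17][13] is also 10, so no common subsequence is longer.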